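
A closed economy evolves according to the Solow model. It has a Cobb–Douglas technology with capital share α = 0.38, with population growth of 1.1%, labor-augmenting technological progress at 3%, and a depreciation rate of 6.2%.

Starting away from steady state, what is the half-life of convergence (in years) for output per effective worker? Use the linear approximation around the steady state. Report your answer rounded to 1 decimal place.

t_½ ≈ 10.9 years

Near the steady state the convergence rate is λ = (1 − α)(n + g + δ).
λ = (1 − 0.38) × 0.103 = 0.62 × 0.103 = 0.06386
Half-life = ln 2 / λ = 0.6931 / 0.06386 ≈ 10.85 years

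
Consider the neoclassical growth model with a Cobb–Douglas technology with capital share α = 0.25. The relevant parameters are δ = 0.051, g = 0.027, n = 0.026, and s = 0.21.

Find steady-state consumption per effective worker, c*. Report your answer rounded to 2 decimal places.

At the steady state, Δk = 0, so s·k^α = (n + g + δ)·k.
Rearranging, k^(1−α) = s / (n + g + δ).
k^0.75 = 0.21 / (0.026 + 0.027 + 0.051) = 0.21 / 0.104 = 2.0192
k* = 2.0192^(1/0.75) ≈ 2.5521
y* = (k*)^α = 2.5521^0.25 ≈ 1.2639
c* = (1 − s)·y* = (1 − 0.21) × 1.2639 ≈ 0.9985

c* ≈ 1.00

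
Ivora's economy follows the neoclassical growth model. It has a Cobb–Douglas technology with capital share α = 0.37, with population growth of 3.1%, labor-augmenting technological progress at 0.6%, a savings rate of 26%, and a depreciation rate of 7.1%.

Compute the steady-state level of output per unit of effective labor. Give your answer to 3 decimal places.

y* = 1.675

In steady state, investment equals break-even investment: s·k^α = (n + g + δ)·k.
Dividing both sides by k: k^(1−α) = s / (n + g + δ).
k^0.63 = 0.26 / (0.031 + 0.006 + 0.071) = 0.26 / 0.108 = 2.4074
k* = 2.4074^(1/0.63) ≈ 4.0330
y* = (k*)^α = 4.0330^0.37 ≈ 1.6753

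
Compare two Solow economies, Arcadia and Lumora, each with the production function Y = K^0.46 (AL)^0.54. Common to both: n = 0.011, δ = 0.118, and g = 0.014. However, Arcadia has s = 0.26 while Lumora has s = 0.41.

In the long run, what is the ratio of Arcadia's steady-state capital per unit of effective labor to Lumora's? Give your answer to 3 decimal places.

Steady-state k* = [s/(n + g + δ)]^(1/(1−α)), so the ratio is [ (s_A/(n + g + δ)_A) / (s_L/(n + g + δ)_L) ]^1.8519.
s_A/(n + g + δ)_A = 0.26/0.143 = 1.8182; s_L/(n + g + δ)_L = 0.41/0.143 = 2.8671.
Ratio = (1.8182/2.8671)^1.8519 = 0.6342^1.8519 ≈ 0.4303

ratio ≈ 0.430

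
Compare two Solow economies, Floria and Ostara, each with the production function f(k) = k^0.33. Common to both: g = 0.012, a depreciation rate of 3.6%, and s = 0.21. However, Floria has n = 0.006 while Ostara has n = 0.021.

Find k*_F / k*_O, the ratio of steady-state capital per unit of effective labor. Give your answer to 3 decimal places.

k*_F / k*_O ≈ 1.442

Steady-state k* = [s/(n + g + δ)]^(1/(1−α)), so the ratio is [ (s_F/(n + g + δ)_F) / (s_O/(n + g + δ)_O) ]^1.4925.
s_F/(n + g + δ)_F = 0.21/0.054 = 3.8889; s_O/(n + g + δ)_O = 0.21/0.069 = 3.0435.
Ratio = (3.8889/3.0435)^1.4925 = 1.2778^1.4925 ≈ 1.4418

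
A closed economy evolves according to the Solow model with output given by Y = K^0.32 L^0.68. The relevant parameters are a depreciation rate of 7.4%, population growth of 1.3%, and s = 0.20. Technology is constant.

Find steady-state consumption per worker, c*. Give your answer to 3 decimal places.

Steady state requires s·f(k) = (n + δ)·k, i.e. s·k^α = (n + δ)·k.
Dividing both sides by k: k^(1−α) = s / (n + δ).
k^0.68 = 0.20 / (0.013 + 0.074) = 0.20 / 0.087 = 2.2989
k* = 2.2989^(1/0.68) ≈ 3.4013
y* = (k*)^α = 3.4013^0.32 ≈ 1.4795
c* = (1 − s)·y* = (1 − 0.20) × 1.4795 ≈ 1.1836

c* ≈ 1.184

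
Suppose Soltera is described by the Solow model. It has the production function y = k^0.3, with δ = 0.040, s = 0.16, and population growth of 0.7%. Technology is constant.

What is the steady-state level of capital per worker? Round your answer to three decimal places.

k* = 5.755

At the steady state, Δk = 0, so s·k^α = (n + δ)·k.
Dividing both sides by k: k^(1−α) = s / (n + δ).
k^0.7 = 0.16 / (0.007 + 0.040) = 0.16 / 0.047 = 3.4043
k* = 3.4043^(1/0.7) ≈ 5.7549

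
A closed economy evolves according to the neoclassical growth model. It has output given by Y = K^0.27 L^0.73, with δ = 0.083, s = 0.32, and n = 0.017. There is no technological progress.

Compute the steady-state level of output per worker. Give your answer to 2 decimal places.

y* ≈ 1.54

Steady state requires s·f(k) = (n + δ)·k, i.e. s·k^α = (n + δ)·k.
Dividing both sides by k: k^(1−α) = s / (n + δ).
k^0.73 = 0.32 / (0.017 + 0.083) = 0.32 / 0.100 = 3.2000
k* = 3.2000^(1/0.73) ≈ 4.9202
y* = (k*)^α = 4.9202^0.27 ≈ 1.5376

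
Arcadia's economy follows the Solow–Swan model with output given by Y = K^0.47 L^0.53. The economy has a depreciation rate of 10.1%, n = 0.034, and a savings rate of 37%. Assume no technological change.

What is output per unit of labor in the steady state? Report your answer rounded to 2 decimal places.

In steady state, investment equals break-even investment: s·k^α = (n + δ)·k.
Dividing both sides by k: k^(1−α) = s / (n + δ).
k^0.53 = 0.37 / (0.034 + 0.101) = 0.37 / 0.135 = 2.7407
k* = 2.7407^(1/0.53) ≈ 6.7012
y* = (k*)^α = 6.7012^0.47 ≈ 2.4451

y* ≈ 2.45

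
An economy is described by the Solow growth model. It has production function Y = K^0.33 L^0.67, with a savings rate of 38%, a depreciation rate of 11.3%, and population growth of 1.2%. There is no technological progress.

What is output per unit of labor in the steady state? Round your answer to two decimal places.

In steady state, investment equals break-even investment: s·k^α = (n + δ)·k.
Dividing both sides by k: k^(1−α) = s / (n + δ).
k^0.67 = 0.38 / (0.012 + 0.113) = 0.38 / 0.125 = 3.0400
k* = 3.0400^(1/0.67) ≈ 5.2566
y* = (k*)^α = 5.2566^0.33 ≈ 1.7291

y* ≈ 1.73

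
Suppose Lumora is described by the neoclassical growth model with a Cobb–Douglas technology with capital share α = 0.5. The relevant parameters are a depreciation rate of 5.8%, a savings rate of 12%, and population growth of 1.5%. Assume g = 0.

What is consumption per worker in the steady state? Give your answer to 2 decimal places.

c* ≈ 1.45

In steady state, investment equals break-even investment: s·k^α = (n + δ)·k.
Rearranging, k^(1−α) = s / (n + δ).
k^0.5 = 0.12 / (0.015 + 0.058) = 0.12 / 0.073 = 1.6438
k* = 1.6438^(1/0.5) ≈ 2.7021
y* = (k*)^α = 2.7021^0.5 ≈ 1.6438
c* = (1 − s)·y* = (1 − 0.12) × 1.6438 ≈ 1.4465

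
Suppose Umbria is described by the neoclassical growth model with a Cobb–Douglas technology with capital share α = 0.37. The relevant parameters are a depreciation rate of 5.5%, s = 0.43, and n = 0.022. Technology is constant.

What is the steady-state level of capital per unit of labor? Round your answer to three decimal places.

In steady state, investment equals break-even investment: s·k^α = (n + δ)·k.
Rearranging, k^(1−α) = s / (n + δ).
k^0.63 = 0.43 / (0.022 + 0.055) = 0.43 / 0.077 = 5.5844
k* = 5.5844^(1/0.63) ≈ 15.3348

k* = 15.335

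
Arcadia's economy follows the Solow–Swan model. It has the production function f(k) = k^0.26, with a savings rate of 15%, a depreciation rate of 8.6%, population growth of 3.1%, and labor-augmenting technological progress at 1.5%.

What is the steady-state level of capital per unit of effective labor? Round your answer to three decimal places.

k* ≈ 1.189

In steady state, investment equals break-even investment: s·k^α = (n + g + δ)·k.
Dividing both sides by k: k^(1−α) = s / (n + g + δ).
k^0.74 = 0.15 / (0.031 + 0.015 + 0.086) = 0.15 / 0.132 = 1.1364
k* = 1.1364^(1/0.74) ≈ 1.1886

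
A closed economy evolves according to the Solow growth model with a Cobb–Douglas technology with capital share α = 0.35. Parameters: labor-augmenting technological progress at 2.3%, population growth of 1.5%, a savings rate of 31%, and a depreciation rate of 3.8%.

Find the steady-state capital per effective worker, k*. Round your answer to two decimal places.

k* = 8.70

In steady state, investment equals break-even investment: s·k^α = (n + g + δ)·k.
Dividing both sides by k: k^(1−α) = s / (n + g + δ).
k^0.65 = 0.31 / (0.015 + 0.023 + 0.038) = 0.31 / 0.076 = 4.0789
k* = 4.0789^(1/0.65) ≈ 8.6955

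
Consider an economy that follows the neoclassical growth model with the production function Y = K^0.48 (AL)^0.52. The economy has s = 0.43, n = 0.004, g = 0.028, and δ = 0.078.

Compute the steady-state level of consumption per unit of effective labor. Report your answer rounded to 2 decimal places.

In steady state, investment equals break-even investment: s·k^α = (n + g + δ)·k.
Rearranging, k^(1−α) = s / (n + g + δ).
k^0.52 = 0.43 / (0.004 + 0.028 + 0.078) = 0.43 / 0.110 = 3.9091
k* = 3.9091^(1/0.52) ≈ 13.7597
y* = (k*)^α = 13.7597^0.48 ≈ 3.5199
c* = (1 − s)·y* = (1 − 0.43) × 3.5199 ≈ 2.0063

c* = 2.01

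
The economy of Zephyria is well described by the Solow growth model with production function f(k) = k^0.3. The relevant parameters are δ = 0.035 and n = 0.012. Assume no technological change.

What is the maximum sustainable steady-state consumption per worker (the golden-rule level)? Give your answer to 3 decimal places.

At the golden rule, f'(k) = n + δ, so α·k^(α−1) = n + δ and k_gold = (α/(n + δ))^(1/(1−α)).
k_gold = (0.3/0.047)^(1/0.7) = 6.3830^1.4286 ≈ 14.1273
c_gold = f(k_gold) − (n + δ)·k_gold = 2.2132 − 0.047×14.1273 ≈ 1.5492

c_gold ≈ 1.549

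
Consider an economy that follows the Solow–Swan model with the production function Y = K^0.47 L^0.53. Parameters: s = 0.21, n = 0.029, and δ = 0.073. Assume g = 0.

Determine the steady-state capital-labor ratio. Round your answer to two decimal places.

k* = 3.91

At the steady state, Δk = 0, so s·k^α = (n + δ)·k.
Rearranging, k^(1−α) = s / (n + δ).
k^0.53 = 0.21 / (0.029 + 0.073) = 0.21 / 0.102 = 2.0588
k* = 2.0588^(1/0.53) ≈ 3.9059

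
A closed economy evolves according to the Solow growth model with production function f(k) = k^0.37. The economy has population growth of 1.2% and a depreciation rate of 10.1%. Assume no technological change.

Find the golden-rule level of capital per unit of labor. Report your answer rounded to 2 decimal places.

k_gold ≈ 6.57

The golden rule sets f'(k) = n + δ, i.e. α·k^(α−1) = n + δ.
So k^(1−α) = α / (n + δ) = 0.37 / 0.113 = 3.2743.
k_gold = 3.2743^(1/0.63) ≈ 6.5713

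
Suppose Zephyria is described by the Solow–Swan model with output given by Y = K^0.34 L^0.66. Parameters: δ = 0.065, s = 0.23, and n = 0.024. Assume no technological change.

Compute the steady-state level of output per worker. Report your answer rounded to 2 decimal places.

In steady state, investment equals break-even investment: s·k^α = (n + δ)·k.
Dividing both sides by k: k^(1−α) = s / (n + δ).
k^0.66 = 0.23 / (0.024 + 0.065) = 0.23 / 0.089 = 2.5843
k* = 2.5843^(1/0.66) ≈ 4.2147
y* = (k*)^α = 4.2147^0.34 ≈ 1.6309

y* ≈ 1.63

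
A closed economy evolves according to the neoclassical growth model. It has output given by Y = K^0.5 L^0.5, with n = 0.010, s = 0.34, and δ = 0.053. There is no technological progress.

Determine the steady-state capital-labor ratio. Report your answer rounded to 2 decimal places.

In steady state, investment equals break-even investment: s·k^α = (n + δ)·k.
Rearranging, k^(1−α) = s / (n + δ).
k^0.5 = 0.34 / (0.010 + 0.053) = 0.34 / 0.063 = 5.3968
k* = 5.3968^(1/0.5) ≈ 29.1255

k* = 29.13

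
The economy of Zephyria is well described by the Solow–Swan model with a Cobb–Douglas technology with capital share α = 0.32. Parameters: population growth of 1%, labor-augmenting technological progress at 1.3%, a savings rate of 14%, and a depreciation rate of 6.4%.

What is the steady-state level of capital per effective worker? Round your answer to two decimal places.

k* = 2.01

At the steady state, Δk = 0, so s·k^α = (n + g + δ)·k.
Dividing both sides by k: k^(1−α) = s / (n + g + δ).
k^0.68 = 0.14 / (0.010 + 0.013 + 0.064) = 0.14 / 0.087 = 1.6092
k* = 1.6092^(1/0.68) ≈ 2.0130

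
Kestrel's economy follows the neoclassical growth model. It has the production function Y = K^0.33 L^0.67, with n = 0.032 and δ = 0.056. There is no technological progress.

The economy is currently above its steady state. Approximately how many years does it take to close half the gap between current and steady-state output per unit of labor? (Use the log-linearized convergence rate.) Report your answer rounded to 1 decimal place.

half-life ≈ 11.8 years

Near the steady state the convergence rate is λ = (1 − α)(n + δ).
λ = (1 − 0.33) × 0.088 = 0.67 × 0.088 = 0.05896
Half-life = ln 2 / λ = 0.6931 / 0.05896 ≈ 11.76 years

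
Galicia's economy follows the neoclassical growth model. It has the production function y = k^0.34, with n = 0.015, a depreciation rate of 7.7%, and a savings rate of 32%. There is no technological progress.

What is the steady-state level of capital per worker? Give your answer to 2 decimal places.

At the steady state, Δk = 0, so s·k^α = (n + δ)·k.
Dividing both sides by k: k^(1−α) = s / (n + δ).
k^0.66 = 0.32 / (0.015 + 0.077) = 0.32 / 0.092 = 3.4783
k* = 3.4783^(1/0.66) ≈ 6.6108

k* = 6.61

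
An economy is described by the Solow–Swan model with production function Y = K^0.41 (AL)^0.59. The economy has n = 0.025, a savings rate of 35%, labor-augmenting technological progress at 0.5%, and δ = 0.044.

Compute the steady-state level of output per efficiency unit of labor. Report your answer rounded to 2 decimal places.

Steady state requires s·f(k) = (n + g + δ)·k, i.e. s·k^α = (n + g + δ)·k.
Dividing both sides by k: k^(1−α) = s / (n + g + δ).
k^0.59 = 0.35 / (0.025 + 0.005 + 0.044) = 0.35 / 0.074 = 4.7297
k* = 4.7297^(1/0.59) ≈ 13.9247
y* = (k*)^α = 13.9247^0.41 ≈ 2.9441

y* ≈ 2.94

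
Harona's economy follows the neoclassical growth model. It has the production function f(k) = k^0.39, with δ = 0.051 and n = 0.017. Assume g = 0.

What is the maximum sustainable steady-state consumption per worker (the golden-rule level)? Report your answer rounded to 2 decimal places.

c_gold ≈ 1.86

At the golden rule, f'(k) = n + δ, so α·k^(α−1) = n + δ and k_gold = (α/(n + δ))^(1/(1−α)).
k_gold = (0.39/0.068)^(1/0.61) = 5.7353^1.6393 ≈ 17.5187
c_gold = f(k_gold) − (n + δ)·k_gold = 3.0547 − 0.068×17.5187 ≈ 1.8634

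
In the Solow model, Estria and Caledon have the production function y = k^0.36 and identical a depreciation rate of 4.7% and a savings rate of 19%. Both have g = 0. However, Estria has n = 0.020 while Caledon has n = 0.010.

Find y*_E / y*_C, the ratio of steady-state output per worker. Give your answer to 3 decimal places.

Steady-state y* = [s/(n + δ)]^(α/(1−α)), so the ratio is [ (s_E/(n + δ)_E) / (s_C/(n + δ)_C) ]^0.5625.
s_E/(n + δ)_E = 0.19/0.067 = 2.8358; s_C/(n + δ)_C = 0.19/0.057 = 3.3333.
Ratio = (2.8358/3.3333)^0.5625 = 0.8507^0.5625 ≈ 0.9131

y*_E / y*_C ≈ 0.913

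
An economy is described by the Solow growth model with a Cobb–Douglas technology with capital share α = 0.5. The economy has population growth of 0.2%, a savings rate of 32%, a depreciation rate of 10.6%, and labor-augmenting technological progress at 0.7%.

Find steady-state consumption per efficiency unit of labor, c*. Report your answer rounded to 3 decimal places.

In steady state, investment equals break-even investment: s·k^α = (n + g + δ)·k.
Dividing both sides by k: k^(1−α) = s / (n + g + δ).
k^0.5 = 0.32 / (0.002 + 0.007 + 0.106) = 0.32 / 0.115 = 2.7826
k* = 2.7826^(1/0.5) ≈ 7.7429
y* = (k*)^α = 7.7429^0.5 ≈ 2.7826
c* = (1 − s)·y* = (1 − 0.32) × 2.7826 ≈ 1.8922

c* = 1.892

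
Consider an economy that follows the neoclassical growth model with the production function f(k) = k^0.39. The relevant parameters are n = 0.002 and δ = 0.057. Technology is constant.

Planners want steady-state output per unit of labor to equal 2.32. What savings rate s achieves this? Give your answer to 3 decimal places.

s ≈ 0.220

In steady state, investment equals break-even investment: s·k^α = (n + δ)·k.
Since y* = [s/(n + δ)]^(α/(1−α)), we have s/(n + δ) = (y*)^((1−α)/α) = 2.32^1.5641 = 3.7296.
Therefore s = 3.7296 × (n + δ) = 3.7296 × 0.059 = 0.2200.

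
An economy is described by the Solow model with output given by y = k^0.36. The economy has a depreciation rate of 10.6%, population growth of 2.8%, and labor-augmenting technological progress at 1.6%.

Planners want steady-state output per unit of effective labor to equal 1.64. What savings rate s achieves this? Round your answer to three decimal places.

s ≈ 0.361

At the steady state, Δk = 0, so s·k^α = (n + g + δ)·k.
Since y* = [s/(n + g + δ)]^(α/(1−α)), we have s/(n + g + δ) = (y*)^((1−α)/α) = 1.64^1.7778 = 2.4096.
Therefore s = 2.4096 × (n + g + δ) = 2.4096 × 0.150 = 0.3614.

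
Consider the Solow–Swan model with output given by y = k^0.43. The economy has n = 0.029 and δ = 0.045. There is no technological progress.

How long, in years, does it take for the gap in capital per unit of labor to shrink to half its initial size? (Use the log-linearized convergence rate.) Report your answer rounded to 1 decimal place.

half-life ≈ 16.4 years

Near the steady state the convergence rate is λ = (1 − α)(n + δ).
λ = (1 − 0.43) × 0.074 = 0.57 × 0.074 = 0.04218
Half-life = ln 2 / λ = 0.6931 / 0.04218 ≈ 16.43 years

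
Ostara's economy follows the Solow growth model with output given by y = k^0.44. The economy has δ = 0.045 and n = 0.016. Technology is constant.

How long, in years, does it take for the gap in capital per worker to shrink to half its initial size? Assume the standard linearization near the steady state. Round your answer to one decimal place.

Near the steady state the convergence rate is λ = (1 − α)(n + δ).
λ = (1 − 0.44) × 0.061 = 0.56 × 0.061 = 0.03416
Half-life = ln 2 / λ = 0.6931 / 0.03416 ≈ 20.29 years

half-life ≈ 20.3 years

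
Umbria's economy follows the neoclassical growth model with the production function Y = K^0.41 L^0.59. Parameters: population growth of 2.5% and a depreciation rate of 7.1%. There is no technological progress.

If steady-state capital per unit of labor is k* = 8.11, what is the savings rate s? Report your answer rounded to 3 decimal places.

At the steady state, Δk = 0, so s·k^α = (n + δ)·k.
So s / (n + δ) = (k*)^(1−α) = 8.11^0.59 = 3.4381.
Therefore s = 3.4381 × (n + δ) = 3.4381 × 0.096 = 0.3301.

s ≈ 0.330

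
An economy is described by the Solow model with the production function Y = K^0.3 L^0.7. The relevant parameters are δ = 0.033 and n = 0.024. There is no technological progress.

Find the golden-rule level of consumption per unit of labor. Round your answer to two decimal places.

c_gold ≈ 1.43

At the golden rule, f'(k) = n + δ, so α·k^(α−1) = n + δ and k_gold = (α/(n + δ))^(1/(1−α)).
k_gold = (0.3/0.057)^(1/0.7) = 5.2632^1.4286 ≈ 10.7245
c_gold = f(k_gold) − (n + δ)·k_gold = 2.0376 − 0.057×10.7245 ≈ 1.4263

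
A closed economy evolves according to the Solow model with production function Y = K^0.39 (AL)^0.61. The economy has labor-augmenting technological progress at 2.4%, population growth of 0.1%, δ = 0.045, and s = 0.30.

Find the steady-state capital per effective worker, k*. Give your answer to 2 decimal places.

At the steady state, Δk = 0, so s·k^α = (n + g + δ)·k.
Rearranging, k^(1−α) = s / (n + g + δ).
k^0.61 = 0.30 / (0.001 + 0.024 + 0.045) = 0.30 / 0.070 = 4.2857
k* = 4.2857^(1/0.61) ≈ 10.8668

k* ≈ 10.87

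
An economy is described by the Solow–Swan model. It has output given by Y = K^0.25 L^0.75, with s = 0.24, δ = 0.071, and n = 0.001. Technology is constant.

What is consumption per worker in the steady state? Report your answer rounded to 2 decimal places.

In steady state, investment equals break-even investment: s·k^α = (n + δ)·k.
Rearranging, k^(1−α) = s / (n + δ).
k^0.75 = 0.24 / (0.001 + 0.071) = 0.24 / 0.072 = 3.3333
k* = 3.3333^(1/0.75) ≈ 4.9793
y* = (k*)^α = 4.9793^0.25 ≈ 1.4938
c* = (1 − s)·y* = (1 − 0.24) × 1.4938 ≈ 1.1353

c* ≈ 1.14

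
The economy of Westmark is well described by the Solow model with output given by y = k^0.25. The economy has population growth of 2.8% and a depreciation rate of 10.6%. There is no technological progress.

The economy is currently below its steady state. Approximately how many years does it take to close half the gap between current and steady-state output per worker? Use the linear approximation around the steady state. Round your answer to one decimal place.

Near the steady state the convergence rate is λ = (1 − α)(n + δ).
λ = (1 − 0.25) × 0.134 = 0.75 × 0.134 = 0.1005
Half-life = ln 2 / λ = 0.6931 / 0.1005 ≈ 6.90 years

half-life ≈ 6.9 years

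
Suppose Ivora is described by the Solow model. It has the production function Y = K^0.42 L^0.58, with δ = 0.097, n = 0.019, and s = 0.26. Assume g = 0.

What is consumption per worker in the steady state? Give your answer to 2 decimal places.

c* ≈ 1.33

At the steady state, Δk = 0, so s·k^α = (n + δ)·k.
Dividing both sides by k: k^(1−α) = s / (n + δ).
k^0.58 = 0.26 / (0.019 + 0.097) = 0.26 / 0.116 = 2.2414
k* = 2.2414^(1/0.58) ≈ 4.0211
y* = (k*)^α = 4.0211^0.42 ≈ 1.7940
c* = (1 − s)·y* = (1 − 0.26) × 1.7940 ≈ 1.3276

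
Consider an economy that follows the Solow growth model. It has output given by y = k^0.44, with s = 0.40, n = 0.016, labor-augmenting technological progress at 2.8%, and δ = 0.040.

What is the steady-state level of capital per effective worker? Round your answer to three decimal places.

k* ≈ 16.230

At the steady state, Δk = 0, so s·k^α = (n + g + δ)·k.
Dividing both sides by k: k^(1−α) = s / (n + g + δ).
k^0.56 = 0.40 / (0.016 + 0.028 + 0.040) = 0.40 / 0.084 = 4.7619
k* = 4.7619^(1/0.56) ≈ 16.2301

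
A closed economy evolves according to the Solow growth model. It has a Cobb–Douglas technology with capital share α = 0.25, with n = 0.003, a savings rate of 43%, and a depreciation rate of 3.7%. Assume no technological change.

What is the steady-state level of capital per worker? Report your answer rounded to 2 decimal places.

k* ≈ 23.73

Steady state requires s·f(k) = (n + δ)·k, i.e. s·k^α = (n + δ)·k.
Dividing both sides by k: k^(1−α) = s / (n + δ).
k^0.75 = 0.43 / (0.003 + 0.037) = 0.43 / 0.040 = 10.7500
k* = 10.7500^(1/0.75) ≈ 23.7253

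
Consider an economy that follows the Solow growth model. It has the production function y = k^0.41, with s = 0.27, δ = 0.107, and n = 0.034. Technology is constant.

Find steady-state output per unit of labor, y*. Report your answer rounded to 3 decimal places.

y* = 1.571

At the steady state, Δk = 0, so s·k^α = (n + δ)·k.
Dividing both sides by k: k^(1−α) = s / (n + δ).
k^0.59 = 0.27 / (0.034 + 0.107) = 0.27 / 0.141 = 1.9149
k* = 1.9149^(1/0.59) ≈ 3.0076
y* = (k*)^α = 3.0076^0.41 ≈ 1.5706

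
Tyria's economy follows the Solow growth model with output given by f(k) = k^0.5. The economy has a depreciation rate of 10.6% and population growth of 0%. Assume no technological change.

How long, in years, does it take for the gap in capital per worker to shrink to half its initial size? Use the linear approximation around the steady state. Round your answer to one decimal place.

Near the steady state the convergence rate is λ = (1 − α)(n + δ).
λ = (1 − 0.5) × 0.106 = 0.5 × 0.106 = 0.0530
Half-life = ln 2 / λ = 0.6931 / 0.0530 ≈ 13.08 years

half-life ≈ 13.1 years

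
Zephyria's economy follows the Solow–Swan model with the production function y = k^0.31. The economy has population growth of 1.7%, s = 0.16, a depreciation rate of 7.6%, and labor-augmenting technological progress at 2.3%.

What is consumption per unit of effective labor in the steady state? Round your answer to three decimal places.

At the steady state, Δk = 0, so s·k^α = (n + g + δ)·k.
Rearranging, k^(1−α) = s / (n + g + δ).
k^0.69 = 0.16 / (0.017 + 0.023 + 0.076) = 0.16 / 0.116 = 1.3793
k* = 1.3793^(1/0.69) ≈ 1.5937
y* = (k*)^α = 1.5937^0.31 ≈ 1.1554
c* = (1 − s)·y* = (1 − 0.16) × 1.1554 ≈ 0.9705

c* = 0.971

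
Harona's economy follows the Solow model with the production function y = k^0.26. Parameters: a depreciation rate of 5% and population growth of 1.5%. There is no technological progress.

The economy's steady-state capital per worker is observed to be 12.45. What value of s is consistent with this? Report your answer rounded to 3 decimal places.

Steady state requires s·f(k) = (n + δ)·k, i.e. s·k^α = (n + δ)·k.
So s / (n + δ) = (k*)^(1−α) = 12.45^0.74 = 6.4629.
Therefore s = 6.4629 × (n + δ) = 6.4629 × 0.065 = 0.4201.

s ≈ 0.420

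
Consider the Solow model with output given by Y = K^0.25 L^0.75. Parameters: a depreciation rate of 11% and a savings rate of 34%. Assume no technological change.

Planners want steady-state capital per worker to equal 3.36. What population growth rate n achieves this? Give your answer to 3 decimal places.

Steady state requires s·f(k) = (n + δ)·k, i.e. s·k^α = (n + δ)·k.
So s / (n + δ) = (k*)^(1−α) = 3.36^0.75 = 2.4817.
Therefore n + δ = s / 2.4817 = 0.34 / 2.4817 = 0.1370, so n = 0.1370 − 0.110 = 0.0270.

n ≈ 0.027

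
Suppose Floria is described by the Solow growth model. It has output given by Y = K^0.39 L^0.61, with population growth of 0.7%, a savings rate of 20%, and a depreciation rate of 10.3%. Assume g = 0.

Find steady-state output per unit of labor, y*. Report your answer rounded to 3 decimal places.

At the steady state, Δk = 0, so s·k^α = (n + δ)·k.
Rearranging, k^(1−α) = s / (n + δ).
k^0.61 = 0.20 / (0.007 + 0.103) = 0.20 / 0.110 = 1.8182
k* = 1.8182^(1/0.61) ≈ 2.6647
y* = (k*)^α = 2.6647^0.39 ≈ 1.4656

y* ≈ 1.466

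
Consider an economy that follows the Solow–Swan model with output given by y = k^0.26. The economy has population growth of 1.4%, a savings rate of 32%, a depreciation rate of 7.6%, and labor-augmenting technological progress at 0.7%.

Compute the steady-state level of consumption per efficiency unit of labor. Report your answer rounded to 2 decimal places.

In steady state, investment equals break-even investment: s·k^α = (n + g + δ)·k.
Dividing both sides by k: k^(1−α) = s / (n + g + δ).
k^0.74 = 0.32 / (0.014 + 0.007 + 0.076) = 0.32 / 0.097 = 3.2990
k* = 3.2990^(1/0.74) ≈ 5.0178
y* = (k*)^α = 5.0178^0.26 ≈ 1.5210
c* = (1 − s)·y* = (1 − 0.32) × 1.5210 ≈ 1.0343

c* ≈ 1.03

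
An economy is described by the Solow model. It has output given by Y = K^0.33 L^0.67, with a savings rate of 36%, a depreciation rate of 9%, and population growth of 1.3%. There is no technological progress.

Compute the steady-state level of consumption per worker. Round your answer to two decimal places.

c* ≈ 1.19

At the steady state, Δk = 0, so s·k^α = (n + δ)·k.
Dividing both sides by k: k^(1−α) = s / (n + δ).
k^0.67 = 0.36 / (0.013 + 0.090) = 0.36 / 0.103 = 3.4951
k* = 3.4951^(1/0.67) ≈ 6.4734
y* = (k*)^α = 6.4734^0.33 ≈ 1.8521
c* = (1 − s)·y* = (1 − 0.36) × 1.8521 ≈ 1.1853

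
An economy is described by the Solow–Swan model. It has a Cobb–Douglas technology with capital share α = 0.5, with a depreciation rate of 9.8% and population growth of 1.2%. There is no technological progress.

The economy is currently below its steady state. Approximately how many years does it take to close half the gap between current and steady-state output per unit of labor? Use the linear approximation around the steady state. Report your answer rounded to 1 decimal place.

t_½ ≈ 12.6 years

Near the steady state the convergence rate is λ = (1 − α)(n + δ).
λ = (1 − 0.5) × 0.110 = 0.5 × 0.110 = 0.0550
Half-life = ln 2 / λ = 0.6931 / 0.0550 ≈ 12.60 years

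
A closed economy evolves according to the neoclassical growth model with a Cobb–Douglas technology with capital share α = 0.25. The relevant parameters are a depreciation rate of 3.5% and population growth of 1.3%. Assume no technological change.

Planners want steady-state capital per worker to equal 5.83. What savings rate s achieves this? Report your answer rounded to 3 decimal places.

s ≈ 0.180

Steady state requires s·f(k) = (n + δ)·k, i.e. s·k^α = (n + δ)·k.
So s / (n + δ) = (k*)^(1−α) = 5.83^0.75 = 3.7519.
Therefore s = 3.7519 × (n + δ) = 3.7519 × 0.048 = 0.1801.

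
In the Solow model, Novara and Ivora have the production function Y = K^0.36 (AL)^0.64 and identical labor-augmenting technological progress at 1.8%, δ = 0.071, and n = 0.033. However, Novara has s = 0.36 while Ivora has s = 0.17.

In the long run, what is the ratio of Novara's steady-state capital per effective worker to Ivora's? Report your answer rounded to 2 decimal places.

ratio ≈ 3.23

Steady-state k* = [s/(n + g + δ)]^(1/(1−α)), so the ratio is [ (s_N/(n + g + δ)_N) / (s_I/(n + g + δ)_I) ]^1.5625.
s_N/(n + g + δ)_N = 0.36/0.122 = 2.9508; s_I/(n + g + δ)_I = 0.17/0.122 = 1.3934.
Ratio = (2.9508/1.3934)^1.5625 = 2.1177^1.5625 ≈ 3.2297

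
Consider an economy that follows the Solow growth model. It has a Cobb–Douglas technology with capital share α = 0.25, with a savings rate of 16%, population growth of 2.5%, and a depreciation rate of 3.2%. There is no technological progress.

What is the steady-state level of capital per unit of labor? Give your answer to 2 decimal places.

At the steady state, Δk = 0, so s·k^α = (n + δ)·k.
Dividing both sides by k: k^(1−α) = s / (n + δ).
k^0.75 = 0.16 / (0.025 + 0.032) = 0.16 / 0.057 = 2.8070
k* = 2.8070^(1/0.75) ≈ 3.9596

k* = 3.96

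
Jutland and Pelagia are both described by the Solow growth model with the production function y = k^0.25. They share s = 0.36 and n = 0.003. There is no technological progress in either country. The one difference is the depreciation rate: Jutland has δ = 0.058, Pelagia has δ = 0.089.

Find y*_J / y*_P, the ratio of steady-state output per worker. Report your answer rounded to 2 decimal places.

ratio ≈ 1.15

Steady-state y* = [s/(n + δ)]^(α/(1−α)), so the ratio is [ (s_J/(n + δ)_J) / (s_P/(n + δ)_P) ]^0.3333.
s_J/(n + δ)_J = 0.36/0.061 = 5.9016; s_P/(n + δ)_P = 0.36/0.092 = 3.9130.
Ratio = (5.9016/3.9130)^0.3333 = 1.5082^0.3333 ≈ 1.1468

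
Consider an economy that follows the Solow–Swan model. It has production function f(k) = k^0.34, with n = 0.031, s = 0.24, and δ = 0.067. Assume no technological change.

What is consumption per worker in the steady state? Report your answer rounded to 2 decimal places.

c* = 1.21

Steady state requires s·f(k) = (n + δ)·k, i.e. s·k^α = (n + δ)·k.
Rearranging, k^(1−α) = s / (n + δ).
k^0.66 = 0.24 / (0.031 + 0.067) = 0.24 / 0.098 = 2.4490
k* = 2.4490^(1/0.66) ≈ 3.8849
y* = (k*)^α = 3.8849^0.34 ≈ 1.5863
c* = (1 − s)·y* = (1 − 0.24) × 1.5863 ≈ 1.2056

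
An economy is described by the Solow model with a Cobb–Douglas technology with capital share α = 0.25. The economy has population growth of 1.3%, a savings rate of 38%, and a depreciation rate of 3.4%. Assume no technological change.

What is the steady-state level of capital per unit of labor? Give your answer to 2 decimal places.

k* ≈ 16.23

In steady state, investment equals break-even investment: s·k^α = (n + δ)·k.
Rearranging, k^(1−α) = s / (n + δ).
k^0.75 = 0.38 / (0.013 + 0.034) = 0.38 / 0.047 = 8.0851
k* = 8.0851^(1/0.75) ≈ 16.2273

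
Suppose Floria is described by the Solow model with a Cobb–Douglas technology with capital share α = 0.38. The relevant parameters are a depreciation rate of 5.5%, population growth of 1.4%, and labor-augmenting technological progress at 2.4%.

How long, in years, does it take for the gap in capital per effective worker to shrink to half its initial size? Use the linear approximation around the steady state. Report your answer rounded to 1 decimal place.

about 12.0 years

Near the steady state the convergence rate is λ = (1 − α)(n + g + δ).
λ = (1 − 0.38) × 0.093 = 0.62 × 0.093 = 0.05766
Half-life = ln 2 / λ = 0.6931 / 0.05766 ≈ 12.02 years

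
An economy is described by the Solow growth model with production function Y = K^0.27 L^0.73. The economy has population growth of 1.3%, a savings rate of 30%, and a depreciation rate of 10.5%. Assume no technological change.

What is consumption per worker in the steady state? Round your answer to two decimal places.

c* = 0.99

Steady state requires s·f(k) = (n + δ)·k, i.e. s·k^α = (n + δ)·k.
Rearranging, k^(1−α) = s / (n + δ).
k^0.73 = 0.30 / (0.013 + 0.105) = 0.30 / 0.118 = 2.5424
k* = 2.5424^(1/0.73) ≈ 3.5903
y* = (k*)^α = 3.5903^0.27 ≈ 1.4122
c* = (1 − s)·y* = (1 − 0.30) × 1.4122 ≈ 0.9885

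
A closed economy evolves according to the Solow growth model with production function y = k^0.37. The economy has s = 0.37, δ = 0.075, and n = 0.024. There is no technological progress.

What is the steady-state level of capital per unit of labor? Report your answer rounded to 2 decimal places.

At the steady state, Δk = 0, so s·k^α = (n + δ)·k.
Rearranging, k^(1−α) = s / (n + δ).
k^0.63 = 0.37 / (0.024 + 0.075) = 0.37 / 0.099 = 3.7374
k* = 3.7374^(1/0.63) ≈ 8.1066

k* = 8.11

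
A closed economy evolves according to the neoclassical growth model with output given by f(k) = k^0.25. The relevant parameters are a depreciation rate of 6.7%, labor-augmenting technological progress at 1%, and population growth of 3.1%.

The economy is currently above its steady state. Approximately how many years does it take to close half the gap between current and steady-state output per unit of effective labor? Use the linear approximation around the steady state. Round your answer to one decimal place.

t_½ ≈ 8.6 years

Near the steady state the convergence rate is λ = (1 − α)(n + g + δ).
λ = (1 − 0.25) × 0.108 = 0.75 × 0.108 = 0.0810
Half-life = ln 2 / λ = 0.6931 / 0.0810 ≈ 8.56 years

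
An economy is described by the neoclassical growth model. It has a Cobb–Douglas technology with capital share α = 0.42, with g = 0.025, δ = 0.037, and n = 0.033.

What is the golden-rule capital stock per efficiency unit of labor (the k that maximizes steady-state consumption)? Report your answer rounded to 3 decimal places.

k_gold ≈ 12.971

The golden rule sets f'(k) = n + g + δ, i.e. α·k^(α−1) = n + g + δ.
So k^(1−α) = α / (n + g + δ) = 0.42 / 0.095 = 4.4211.
k_gold = 4.4211^(1/0.58) ≈ 12.9713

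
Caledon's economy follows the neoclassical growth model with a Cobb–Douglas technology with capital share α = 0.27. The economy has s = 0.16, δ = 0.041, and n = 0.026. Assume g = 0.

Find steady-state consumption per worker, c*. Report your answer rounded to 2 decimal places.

At the steady state, Δk = 0, so s·k^α = (n + δ)·k.
Dividing both sides by k: k^(1−α) = s / (n + δ).
k^0.73 = 0.16 / (0.026 + 0.041) = 0.16 / 0.067 = 2.3881
k* = 2.3881^(1/0.73) ≈ 3.2952
y* = (k*)^α = 3.2952^0.27 ≈ 1.3798
c* = (1 − s)·y* = (1 − 0.16) × 1.3798 ≈ 1.1590

c* = 1.16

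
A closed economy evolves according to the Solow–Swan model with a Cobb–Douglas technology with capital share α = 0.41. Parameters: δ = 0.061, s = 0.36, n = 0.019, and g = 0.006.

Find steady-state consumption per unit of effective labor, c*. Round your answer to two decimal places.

At the steady state, Δk = 0, so s·k^α = (n + g + δ)·k.
Rearranging, k^(1−α) = s / (n + g + δ).
k^0.59 = 0.36 / (0.019 + 0.006 + 0.061) = 0.36 / 0.086 = 4.1860
k* = 4.1860^(1/0.59) ≈ 11.3213
y* = (k*)^α = 11.3213^0.41 ≈ 2.7046
c* = (1 − s)·y* = (1 − 0.36) × 2.7046 ≈ 1.7309

c* = 1.73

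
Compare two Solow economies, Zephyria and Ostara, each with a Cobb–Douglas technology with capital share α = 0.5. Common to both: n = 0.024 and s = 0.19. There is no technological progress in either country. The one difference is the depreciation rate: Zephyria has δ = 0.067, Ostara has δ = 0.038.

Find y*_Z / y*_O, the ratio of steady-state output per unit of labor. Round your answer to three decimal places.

Steady-state y* = [s/(n + δ)]^(α/(1−α)), so the ratio is [ (s_Z/(n + δ)_Z) / (s_O/(n + δ)_O) ]^1.
s_Z/(n + δ)_Z = 0.19/0.091 = 2.0879; s_O/(n + δ)_O = 0.19/0.062 = 3.0645.
Ratio = (2.0879/3.0645)^1 = 0.6813^1 ≈ 0.6813

ratio ≈ 0.681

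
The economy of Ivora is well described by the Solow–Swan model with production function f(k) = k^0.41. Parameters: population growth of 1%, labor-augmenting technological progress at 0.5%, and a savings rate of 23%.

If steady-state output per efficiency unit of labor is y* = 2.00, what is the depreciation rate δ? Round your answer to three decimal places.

δ ≈ 0.070

Steady state requires s·f(k) = (n + g + δ)·k, i.e. s·k^α = (n + g + δ)·k.
Since y* = [s/(n + g + δ)]^(α/(1−α)), we have s/(n + g + δ) = (y*)^((1−α)/α) = 2.00^1.439 = 2.7113.
Therefore n + g + δ = s / 2.7113 = 0.23 / 2.7113 = 0.0848, so δ = 0.0848 − 0.015 = 0.0698.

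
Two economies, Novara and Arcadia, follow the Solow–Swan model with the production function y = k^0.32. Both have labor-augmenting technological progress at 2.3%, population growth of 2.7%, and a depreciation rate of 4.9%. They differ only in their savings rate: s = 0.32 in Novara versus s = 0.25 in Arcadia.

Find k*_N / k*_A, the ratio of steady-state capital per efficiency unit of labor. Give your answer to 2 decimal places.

Steady-state k* = [s/(n + g + δ)]^(1/(1−α)), so the ratio is [ (s_N/(n + g + δ)_N) / (s_A/(n + g + δ)_A) ]^1.4706.
s_N/(n + g + δ)_N = 0.32/0.099 = 3.2323; s_A/(n + g + δ)_A = 0.25/0.099 = 2.5253.
Ratio = (3.2323/2.5253)^1.4706 = 1.2800^1.4706 ≈ 1.4377

k*_N / k*_A ≈ 1.44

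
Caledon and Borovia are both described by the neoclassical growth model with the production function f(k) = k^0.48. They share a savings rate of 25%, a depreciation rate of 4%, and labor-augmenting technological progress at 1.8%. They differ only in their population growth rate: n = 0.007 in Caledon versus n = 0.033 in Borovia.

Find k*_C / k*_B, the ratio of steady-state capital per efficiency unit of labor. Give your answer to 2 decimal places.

k*_C / k*_B ≈ 1.91

Steady-state k* = [s/(n + g + δ)]^(1/(1−α)), so the ratio is [ (s_C/(n + g + δ)_C) / (s_B/(n + g + δ)_B) ]^1.9231.
s_C/(n + g + δ)_C = 0.25/0.065 = 3.8462; s_B/(n + g + δ)_B = 0.25/0.091 = 2.7473.
Ratio = (3.8462/2.7473)^1.9231 = 1.4000^1.9231 ≈ 1.9099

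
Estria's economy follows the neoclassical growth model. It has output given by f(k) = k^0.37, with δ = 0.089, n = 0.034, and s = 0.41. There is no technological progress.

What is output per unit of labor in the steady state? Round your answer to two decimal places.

In steady state, investment equals break-even investment: s·k^α = (n + δ)·k.
Rearranging, k^(1−α) = s / (n + δ).
k^0.63 = 0.41 / (0.034 + 0.089) = 0.41 / 0.123 = 3.3333
k* = 3.3333^(1/0.63) ≈ 6.7602
y* = (k*)^α = 6.7602^0.37 ≈ 2.0281

y* ≈ 2.03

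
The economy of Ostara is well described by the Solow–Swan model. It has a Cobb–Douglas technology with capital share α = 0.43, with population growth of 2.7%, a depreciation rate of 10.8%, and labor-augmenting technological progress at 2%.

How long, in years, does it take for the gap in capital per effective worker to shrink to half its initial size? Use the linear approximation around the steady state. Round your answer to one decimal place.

half-life ≈ 7.8 years

Near the steady state the convergence rate is λ = (1 − α)(n + g + δ).
λ = (1 − 0.43) × 0.155 = 0.57 × 0.155 = 0.08835
Half-life = ln 2 / λ = 0.6931 / 0.08835 ≈ 7.84 years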